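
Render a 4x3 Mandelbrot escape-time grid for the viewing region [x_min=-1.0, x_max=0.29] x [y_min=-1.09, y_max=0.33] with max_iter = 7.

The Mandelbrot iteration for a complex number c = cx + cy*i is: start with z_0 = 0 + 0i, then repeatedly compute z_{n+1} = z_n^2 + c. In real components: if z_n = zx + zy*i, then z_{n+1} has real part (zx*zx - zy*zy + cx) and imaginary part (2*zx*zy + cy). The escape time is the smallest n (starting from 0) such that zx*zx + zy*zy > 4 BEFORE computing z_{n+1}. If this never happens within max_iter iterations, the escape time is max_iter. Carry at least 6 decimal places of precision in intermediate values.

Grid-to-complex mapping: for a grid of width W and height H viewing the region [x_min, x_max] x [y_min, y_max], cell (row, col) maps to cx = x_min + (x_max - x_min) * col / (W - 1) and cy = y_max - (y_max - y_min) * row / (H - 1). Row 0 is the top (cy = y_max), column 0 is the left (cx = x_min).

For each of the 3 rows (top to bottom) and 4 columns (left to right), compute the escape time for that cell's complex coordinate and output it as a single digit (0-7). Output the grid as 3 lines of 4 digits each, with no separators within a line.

Answer: 7777
7777
3373

Derivation:
(row=0, col=0): c = -1.0000 + 0.3300i → escape time 7
(row=0, col=1): c = -0.5700 + 0.3300i → escape time 7
(row=0, col=2): c = -0.1400 + 0.3300i → escape time 7
(row=0, col=3): c = 0.2900 + 0.3300i → escape time 7
(row=1, col=0): c = -1.0000 + -0.3800i → escape time 7
(row=1, col=1): c = -0.5700 + -0.3800i → escape time 7
(row=1, col=2): c = -0.1400 + -0.3800i → escape time 7
(row=1, col=3): c = 0.2900 + -0.3800i → escape time 7
(row=2, col=0): c = -1.0000 + -1.0900i → escape time 3
(row=2, col=1): c = -0.5700 + -1.0900i → escape time 3
(row=2, col=2): c = -0.1400 + -1.0900i → escape time 7
(row=2, col=3): c = 0.2900 + -1.0900i → escape time 3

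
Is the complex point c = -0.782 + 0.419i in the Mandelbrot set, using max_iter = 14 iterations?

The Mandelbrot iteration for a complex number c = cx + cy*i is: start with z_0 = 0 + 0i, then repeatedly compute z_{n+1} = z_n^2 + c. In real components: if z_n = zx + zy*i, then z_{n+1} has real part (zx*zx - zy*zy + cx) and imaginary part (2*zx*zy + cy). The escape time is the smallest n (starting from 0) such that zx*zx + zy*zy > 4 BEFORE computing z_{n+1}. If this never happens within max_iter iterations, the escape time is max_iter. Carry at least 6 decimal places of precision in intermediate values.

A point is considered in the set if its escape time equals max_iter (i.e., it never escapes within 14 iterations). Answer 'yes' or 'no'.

z_0 = 0 + 0i, c = -0.7820 + 0.4190i
Iter 1: z = -0.7820 + 0.4190i, |z|^2 = 0.7871
Iter 2: z = -0.3460 + -0.2363i, |z|^2 = 0.1756
Iter 3: z = -0.7181 + 0.5825i, |z|^2 = 0.8550
Iter 4: z = -0.6057 + -0.4177i, |z|^2 = 0.5413
Iter 5: z = -0.5896 + 0.9249i, |z|^2 = 1.2031
Iter 6: z = -1.2899 + -0.6717i, |z|^2 = 2.1150
Iter 7: z = 0.4308 + 2.1518i, |z|^2 = 4.8157
Escaped at iteration 7

Answer: no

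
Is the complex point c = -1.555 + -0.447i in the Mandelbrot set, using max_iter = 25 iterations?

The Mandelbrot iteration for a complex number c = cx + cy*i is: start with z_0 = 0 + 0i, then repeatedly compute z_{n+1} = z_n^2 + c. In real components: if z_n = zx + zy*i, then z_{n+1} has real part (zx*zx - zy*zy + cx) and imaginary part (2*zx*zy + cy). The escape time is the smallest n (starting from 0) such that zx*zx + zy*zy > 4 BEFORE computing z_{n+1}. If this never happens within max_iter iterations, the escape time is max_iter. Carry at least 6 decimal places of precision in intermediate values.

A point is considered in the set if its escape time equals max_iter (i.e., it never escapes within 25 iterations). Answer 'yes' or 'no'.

Answer: no

Derivation:
z_0 = 0 + 0i, c = -1.5550 + -0.4470i
Iter 1: z = -1.5550 + -0.4470i, |z|^2 = 2.6178
Iter 2: z = 0.6632 + 0.9432i, |z|^2 = 1.3294
Iter 3: z = -2.0047 + 0.8041i, |z|^2 = 4.6654
Escaped at iteration 3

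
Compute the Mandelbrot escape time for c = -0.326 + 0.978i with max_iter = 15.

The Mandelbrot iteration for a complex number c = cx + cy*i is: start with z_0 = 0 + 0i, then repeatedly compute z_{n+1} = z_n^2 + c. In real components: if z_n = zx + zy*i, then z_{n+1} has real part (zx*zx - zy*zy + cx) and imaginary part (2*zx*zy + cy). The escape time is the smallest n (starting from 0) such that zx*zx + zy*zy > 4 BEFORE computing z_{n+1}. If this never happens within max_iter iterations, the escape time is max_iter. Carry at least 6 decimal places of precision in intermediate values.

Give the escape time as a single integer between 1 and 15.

z_0 = 0 + 0i, c = -0.3260 + 0.9780i
Iter 1: z = -0.3260 + 0.9780i, |z|^2 = 1.0628
Iter 2: z = -1.1762 + 0.3403i, |z|^2 = 1.4993
Iter 3: z = 0.9416 + 0.1774i, |z|^2 = 0.9181
Iter 4: z = 0.5292 + 1.3120i, |z|^2 = 2.0015
Iter 5: z = -1.7674 + 2.3667i, |z|^2 = 8.7248
Escaped at iteration 5

Answer: 5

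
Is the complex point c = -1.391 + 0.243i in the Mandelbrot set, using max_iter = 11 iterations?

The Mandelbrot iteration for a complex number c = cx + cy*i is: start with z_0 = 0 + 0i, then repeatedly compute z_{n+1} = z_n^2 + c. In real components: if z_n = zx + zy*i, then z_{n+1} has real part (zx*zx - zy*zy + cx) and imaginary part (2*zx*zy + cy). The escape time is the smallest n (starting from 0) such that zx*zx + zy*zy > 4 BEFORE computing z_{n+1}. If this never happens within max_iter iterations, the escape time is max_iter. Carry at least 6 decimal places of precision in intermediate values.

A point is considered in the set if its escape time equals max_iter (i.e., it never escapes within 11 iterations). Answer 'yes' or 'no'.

z_0 = 0 + 0i, c = -1.3910 + 0.2430i
Iter 1: z = -1.3910 + 0.2430i, |z|^2 = 1.9939
Iter 2: z = 0.4848 + -0.4330i, |z|^2 = 0.4226
Iter 3: z = -1.3434 + -0.1769i, |z|^2 = 1.8361
Iter 4: z = 0.3826 + 0.7183i, |z|^2 = 0.6623
Iter 5: z = -1.7606 + 0.7926i, |z|^2 = 3.7278
Iter 6: z = 1.0804 + -2.5478i, |z|^2 = 7.6587
Escaped at iteration 6

Answer: no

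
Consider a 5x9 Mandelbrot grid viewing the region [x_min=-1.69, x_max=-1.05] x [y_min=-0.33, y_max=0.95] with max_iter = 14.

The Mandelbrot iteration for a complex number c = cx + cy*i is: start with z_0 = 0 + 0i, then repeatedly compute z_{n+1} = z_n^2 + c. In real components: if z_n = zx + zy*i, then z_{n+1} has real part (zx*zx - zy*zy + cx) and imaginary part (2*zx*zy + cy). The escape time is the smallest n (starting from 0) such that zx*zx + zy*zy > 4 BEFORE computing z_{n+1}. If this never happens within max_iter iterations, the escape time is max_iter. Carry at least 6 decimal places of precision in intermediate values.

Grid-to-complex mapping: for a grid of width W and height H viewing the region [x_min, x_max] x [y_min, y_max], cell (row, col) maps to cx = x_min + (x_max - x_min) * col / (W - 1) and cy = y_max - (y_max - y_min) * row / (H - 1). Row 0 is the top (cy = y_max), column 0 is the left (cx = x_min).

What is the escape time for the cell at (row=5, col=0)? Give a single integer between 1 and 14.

z_0 = 0 + 0i, c = -1.6900 + 0.1500i
Iter 1: z = -1.6900 + 0.1500i, |z|^2 = 2.8786
Iter 2: z = 1.1436 + -0.3570i, |z|^2 = 1.4353
Iter 3: z = -0.5096 + -0.6665i, |z|^2 = 0.7040
Iter 4: z = -1.8745 + 0.8294i, |z|^2 = 4.2018
Escaped at iteration 4

Answer: 4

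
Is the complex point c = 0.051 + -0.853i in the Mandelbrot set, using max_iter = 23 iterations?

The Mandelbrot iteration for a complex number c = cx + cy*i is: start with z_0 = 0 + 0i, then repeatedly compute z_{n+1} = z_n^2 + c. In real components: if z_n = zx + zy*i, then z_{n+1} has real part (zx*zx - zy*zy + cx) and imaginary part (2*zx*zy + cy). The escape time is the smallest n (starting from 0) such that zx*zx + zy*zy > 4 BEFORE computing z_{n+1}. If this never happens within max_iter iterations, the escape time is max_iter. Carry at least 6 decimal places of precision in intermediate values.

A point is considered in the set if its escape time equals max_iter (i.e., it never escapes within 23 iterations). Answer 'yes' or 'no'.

z_0 = 0 + 0i, c = 0.0510 + -0.8530i
Iter 1: z = 0.0510 + -0.8530i, |z|^2 = 0.7302
Iter 2: z = -0.6740 + -0.9400i, |z|^2 = 1.3379
Iter 3: z = -0.3783 + 0.4141i, |z|^2 = 0.3146
Iter 4: z = 0.0226 + -1.1664i, |z|^2 = 1.3609
Iter 5: z = -1.3089 + -0.9058i, |z|^2 = 2.5336
Iter 6: z = 0.9438 + 1.5181i, |z|^2 = 3.1952
Iter 7: z = -1.3628 + 2.0125i, |z|^2 = 5.9071
Escaped at iteration 7

Answer: no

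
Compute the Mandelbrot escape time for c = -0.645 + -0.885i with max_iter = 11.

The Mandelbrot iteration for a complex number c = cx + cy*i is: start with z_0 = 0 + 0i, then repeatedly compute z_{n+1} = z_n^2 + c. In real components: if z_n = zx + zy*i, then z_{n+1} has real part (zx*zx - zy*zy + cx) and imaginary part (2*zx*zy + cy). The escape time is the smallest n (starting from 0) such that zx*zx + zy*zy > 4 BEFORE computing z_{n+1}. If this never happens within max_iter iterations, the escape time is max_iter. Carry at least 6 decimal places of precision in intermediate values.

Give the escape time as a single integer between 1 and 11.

Answer: 4

Derivation:
z_0 = 0 + 0i, c = -0.6450 + -0.8850i
Iter 1: z = -0.6450 + -0.8850i, |z|^2 = 1.1993
Iter 2: z = -1.0122 + 0.2567i, |z|^2 = 1.0904
Iter 3: z = 0.3137 + -1.4046i, |z|^2 = 2.0712
Iter 4: z = -2.5194 + -1.7662i, |z|^2 = 9.4667
Escaped at iteration 4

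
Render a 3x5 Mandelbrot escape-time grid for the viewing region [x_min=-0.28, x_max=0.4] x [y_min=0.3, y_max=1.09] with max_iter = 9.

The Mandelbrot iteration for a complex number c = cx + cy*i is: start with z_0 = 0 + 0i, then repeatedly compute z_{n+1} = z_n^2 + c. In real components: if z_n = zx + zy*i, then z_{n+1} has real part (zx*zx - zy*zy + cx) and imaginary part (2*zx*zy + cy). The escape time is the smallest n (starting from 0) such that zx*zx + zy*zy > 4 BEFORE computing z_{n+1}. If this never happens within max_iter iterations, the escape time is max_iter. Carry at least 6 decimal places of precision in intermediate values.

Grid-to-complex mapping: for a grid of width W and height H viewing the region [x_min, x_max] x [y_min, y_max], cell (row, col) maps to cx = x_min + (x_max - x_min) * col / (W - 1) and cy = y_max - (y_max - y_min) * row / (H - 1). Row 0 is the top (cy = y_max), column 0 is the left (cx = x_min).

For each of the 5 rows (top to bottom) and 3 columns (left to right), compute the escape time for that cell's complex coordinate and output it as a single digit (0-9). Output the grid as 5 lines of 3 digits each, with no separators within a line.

(row=0, col=0): c = -0.2800 + 1.0900i → escape time 5
(row=0, col=1): c = 0.0600 + 1.0900i → escape time 4
(row=0, col=2): c = 0.4000 + 1.0900i → escape time 2
(row=1, col=0): c = -0.2800 + 0.8925i → escape time 7
(row=1, col=1): c = 0.0600 + 0.8925i → escape time 6
(row=1, col=2): c = 0.4000 + 0.8925i → escape time 3
(row=2, col=0): c = -0.2800 + 0.6950i → escape time 9
(row=2, col=1): c = 0.0600 + 0.6950i → escape time 9
(row=2, col=2): c = 0.4000 + 0.6950i → escape time 6
(row=3, col=0): c = -0.2800 + 0.4975i → escape time 9
(row=3, col=1): c = 0.0600 + 0.4975i → escape time 9
(row=3, col=2): c = 0.4000 + 0.4975i → escape time 7
(row=4, col=0): c = -0.2800 + 0.3000i → escape time 9
(row=4, col=1): c = 0.0600 + 0.3000i → escape time 9
(row=4, col=2): c = 0.4000 + 0.3000i → escape time 9

Answer: 542
763
996
997
999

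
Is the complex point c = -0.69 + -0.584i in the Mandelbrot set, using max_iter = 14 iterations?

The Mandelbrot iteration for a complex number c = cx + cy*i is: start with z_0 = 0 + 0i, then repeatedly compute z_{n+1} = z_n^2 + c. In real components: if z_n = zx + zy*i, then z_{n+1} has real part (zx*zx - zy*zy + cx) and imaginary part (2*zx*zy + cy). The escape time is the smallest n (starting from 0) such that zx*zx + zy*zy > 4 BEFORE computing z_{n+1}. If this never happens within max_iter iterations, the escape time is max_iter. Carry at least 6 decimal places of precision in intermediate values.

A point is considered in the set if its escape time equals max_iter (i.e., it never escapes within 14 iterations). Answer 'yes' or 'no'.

Answer: no

Derivation:
z_0 = 0 + 0i, c = -0.6900 + -0.5840i
Iter 1: z = -0.6900 + -0.5840i, |z|^2 = 0.8172
Iter 2: z = -0.5550 + 0.2219i, |z|^2 = 0.3572
Iter 3: z = -0.4313 + -0.8303i, |z|^2 = 0.8754
Iter 4: z = -1.1934 + 0.1322i, |z|^2 = 1.4417
Iter 5: z = 0.7168 + -0.8995i, |z|^2 = 1.3229
Iter 6: z = -0.9853 + -1.8735i, |z|^2 = 4.4808
Escaped at iteration 6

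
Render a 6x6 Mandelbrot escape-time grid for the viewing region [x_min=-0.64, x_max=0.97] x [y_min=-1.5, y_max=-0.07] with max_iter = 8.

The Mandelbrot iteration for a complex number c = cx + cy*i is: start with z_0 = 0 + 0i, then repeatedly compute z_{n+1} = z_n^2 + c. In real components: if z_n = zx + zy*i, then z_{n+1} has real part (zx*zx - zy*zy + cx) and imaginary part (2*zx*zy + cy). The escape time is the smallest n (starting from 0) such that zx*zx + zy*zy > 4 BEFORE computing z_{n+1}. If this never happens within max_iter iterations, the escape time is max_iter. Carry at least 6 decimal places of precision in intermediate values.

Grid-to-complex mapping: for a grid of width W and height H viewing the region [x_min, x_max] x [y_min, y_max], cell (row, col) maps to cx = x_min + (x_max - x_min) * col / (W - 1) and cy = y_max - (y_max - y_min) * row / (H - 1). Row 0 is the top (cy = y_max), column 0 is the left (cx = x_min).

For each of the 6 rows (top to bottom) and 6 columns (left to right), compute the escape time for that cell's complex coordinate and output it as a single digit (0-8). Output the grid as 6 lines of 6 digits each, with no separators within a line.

Answer: 888843
888832
788832
457422
333222
222222

Derivation:
(row=0, col=0): c = -0.6400 + -0.0700i → escape time 8
(row=0, col=1): c = -0.3180 + -0.0700i → escape time 8
(row=0, col=2): c = 0.0040 + -0.0700i → escape time 8
(row=0, col=3): c = 0.3260 + -0.0700i → escape time 8
(row=0, col=4): c = 0.6480 + -0.0700i → escape time 4
(row=0, col=5): c = 0.9700 + -0.0700i → escape time 3
(row=1, col=0): c = -0.6400 + -0.3560i → escape time 8
(row=1, col=1): c = -0.3180 + -0.3560i → escape time 8
(row=1, col=2): c = 0.0040 + -0.3560i → escape time 8
(row=1, col=3): c = 0.3260 + -0.3560i → escape time 8
(row=1, col=4): c = 0.6480 + -0.3560i → escape time 3
(row=1, col=5): c = 0.9700 + -0.3560i → escape time 2
(row=2, col=0): c = -0.6400 + -0.6420i → escape time 7
(row=2, col=1): c = -0.3180 + -0.6420i → escape time 8
(row=2, col=2): c = 0.0040 + -0.6420i → escape time 8
(row=2, col=3): c = 0.3260 + -0.6420i → escape time 8
(row=2, col=4): c = 0.6480 + -0.6420i → escape time 3
(row=2, col=5): c = 0.9700 + -0.6420i → escape time 2
(row=3, col=0): c = -0.6400 + -0.9280i → escape time 4
(row=3, col=1): c = -0.3180 + -0.9280i → escape time 5
(row=3, col=2): c = 0.0040 + -0.9280i → escape time 7
(row=3, col=3): c = 0.3260 + -0.9280i → escape time 4
(row=3, col=4): c = 0.6480 + -0.9280i → escape time 2
(row=3, col=5): c = 0.9700 + -0.9280i → escape time 2
(row=4, col=0): c = -0.6400 + -1.2140i → escape time 3
(row=4, col=1): c = -0.3180 + -1.2140i → escape time 3
(row=4, col=2): c = 0.0040 + -1.2140i → escape time 3
(row=4, col=3): c = 0.3260 + -1.2140i → escape time 2
(row=4, col=4): c = 0.6480 + -1.2140i → escape time 2
(row=4, col=5): c = 0.9700 + -1.2140i → escape time 2
(row=5, col=0): c = -0.6400 + -1.5000i → escape time 2
(row=5, col=1): c = -0.3180 + -1.5000i → escape time 2
(row=5, col=2): c = 0.0040 + -1.5000i → escape time 2
(row=5, col=3): c = 0.3260 + -1.5000i → escape time 2
(row=5, col=4): c = 0.6480 + -1.5000i → escape time 2
(row=5, col=5): c = 0.9700 + -1.5000i → escape time 2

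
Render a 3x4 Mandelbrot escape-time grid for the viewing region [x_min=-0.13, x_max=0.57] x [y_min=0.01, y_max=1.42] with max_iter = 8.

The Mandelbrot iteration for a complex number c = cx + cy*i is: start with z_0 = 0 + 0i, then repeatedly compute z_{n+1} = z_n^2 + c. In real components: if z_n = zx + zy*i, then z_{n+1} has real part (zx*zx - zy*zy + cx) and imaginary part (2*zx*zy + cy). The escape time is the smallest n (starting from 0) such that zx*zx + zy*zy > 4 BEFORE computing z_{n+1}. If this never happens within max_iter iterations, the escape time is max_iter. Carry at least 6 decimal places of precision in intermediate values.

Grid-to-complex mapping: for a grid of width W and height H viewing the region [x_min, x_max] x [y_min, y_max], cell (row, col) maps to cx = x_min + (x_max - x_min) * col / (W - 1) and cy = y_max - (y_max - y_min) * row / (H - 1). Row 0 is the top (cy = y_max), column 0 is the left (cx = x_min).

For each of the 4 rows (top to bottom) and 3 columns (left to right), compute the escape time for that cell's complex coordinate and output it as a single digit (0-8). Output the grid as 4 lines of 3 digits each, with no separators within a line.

(row=0, col=0): c = -0.1300 + 1.4200i → escape time 2
(row=0, col=1): c = 0.2200 + 1.4200i → escape time 2
(row=0, col=2): c = 0.5700 + 1.4200i → escape time 2
(row=1, col=0): c = -0.1300 + 0.9500i → escape time 8
(row=1, col=1): c = 0.2200 + 0.9500i → escape time 4
(row=1, col=2): c = 0.5700 + 0.9500i → escape time 2
(row=2, col=0): c = -0.1300 + 0.4800i → escape time 8
(row=2, col=1): c = 0.2200 + 0.4800i → escape time 8
(row=2, col=2): c = 0.5700 + 0.4800i → escape time 4
(row=3, col=0): c = -0.1300 + 0.0100i → escape time 8
(row=3, col=1): c = 0.2200 + 0.0100i → escape time 8
(row=3, col=2): c = 0.5700 + 0.0100i → escape time 4

Answer: 222
842
884
884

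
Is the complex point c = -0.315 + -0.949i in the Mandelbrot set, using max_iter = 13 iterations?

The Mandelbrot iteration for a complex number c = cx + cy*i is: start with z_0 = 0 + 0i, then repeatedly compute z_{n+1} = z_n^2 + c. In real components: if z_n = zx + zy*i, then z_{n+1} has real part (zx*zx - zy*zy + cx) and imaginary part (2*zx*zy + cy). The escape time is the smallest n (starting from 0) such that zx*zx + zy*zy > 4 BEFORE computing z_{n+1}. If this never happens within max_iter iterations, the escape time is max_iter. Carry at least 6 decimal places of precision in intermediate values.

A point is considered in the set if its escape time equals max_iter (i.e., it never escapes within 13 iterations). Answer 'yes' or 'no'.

z_0 = 0 + 0i, c = -0.3150 + -0.9490i
Iter 1: z = -0.3150 + -0.9490i, |z|^2 = 0.9998
Iter 2: z = -1.1164 + -0.3511i, |z|^2 = 1.3696
Iter 3: z = 0.8080 + -0.1650i, |z|^2 = 0.6801
Iter 4: z = 0.3106 + -1.2157i, |z|^2 = 1.5743
Iter 5: z = -1.6963 + -1.7043i, |z|^2 = 5.7821
Escaped at iteration 5

Answer: no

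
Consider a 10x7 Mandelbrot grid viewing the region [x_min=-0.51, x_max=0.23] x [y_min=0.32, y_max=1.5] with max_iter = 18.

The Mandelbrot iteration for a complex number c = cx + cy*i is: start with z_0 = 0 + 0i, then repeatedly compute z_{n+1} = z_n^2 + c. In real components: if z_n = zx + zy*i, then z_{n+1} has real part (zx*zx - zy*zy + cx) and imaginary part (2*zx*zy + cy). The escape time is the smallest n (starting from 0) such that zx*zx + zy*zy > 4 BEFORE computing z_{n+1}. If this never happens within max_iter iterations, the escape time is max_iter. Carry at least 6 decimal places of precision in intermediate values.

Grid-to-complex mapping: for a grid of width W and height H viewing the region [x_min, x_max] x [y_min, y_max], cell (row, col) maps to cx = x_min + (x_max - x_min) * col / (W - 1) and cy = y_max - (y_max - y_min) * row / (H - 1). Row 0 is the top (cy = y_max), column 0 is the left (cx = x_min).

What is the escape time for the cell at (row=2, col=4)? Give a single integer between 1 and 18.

z_0 = 0 + 0i, c = -0.1811 + 1.1067i
Iter 1: z = -0.1811 + 1.1067i, |z|^2 = 1.2575
Iter 2: z = -1.3730 + 0.7058i, |z|^2 = 2.3834
Iter 3: z = 1.2059 + -0.8315i, |z|^2 = 2.1456
Iter 4: z = 0.5817 + -0.8988i, |z|^2 = 1.1462
Iter 5: z = -0.6506 + 0.0610i, |z|^2 = 0.4269
Iter 6: z = 0.2384 + 1.0273i, |z|^2 = 1.1121
Iter 7: z = -1.1796 + 1.5964i, |z|^2 = 3.9401
Iter 8: z = -1.3383 + -2.6597i, |z|^2 = 8.8649
Escaped at iteration 8

Answer: 8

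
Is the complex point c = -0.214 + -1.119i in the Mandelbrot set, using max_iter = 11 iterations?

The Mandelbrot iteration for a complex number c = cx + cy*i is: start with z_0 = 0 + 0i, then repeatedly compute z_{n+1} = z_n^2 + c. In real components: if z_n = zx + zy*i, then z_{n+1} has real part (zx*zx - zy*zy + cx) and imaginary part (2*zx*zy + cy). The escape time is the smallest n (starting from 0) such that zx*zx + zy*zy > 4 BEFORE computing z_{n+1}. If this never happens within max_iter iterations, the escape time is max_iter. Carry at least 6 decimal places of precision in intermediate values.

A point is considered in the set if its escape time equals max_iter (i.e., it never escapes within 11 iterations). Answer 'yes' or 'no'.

Answer: no

Derivation:
z_0 = 0 + 0i, c = -0.2140 + -1.1190i
Iter 1: z = -0.2140 + -1.1190i, |z|^2 = 1.2980
Iter 2: z = -1.4204 + -0.6401i, |z|^2 = 2.4271
Iter 3: z = 1.3937 + 0.6993i, |z|^2 = 2.4315
Iter 4: z = 1.2396 + 0.8302i, |z|^2 = 2.2258
Iter 5: z = 0.6333 + 0.9392i, |z|^2 = 1.2831
Iter 6: z = -0.6949 + 0.0706i, |z|^2 = 0.4879
Iter 7: z = 0.2639 + -1.2171i, |z|^2 = 1.5510
Iter 8: z = -1.6257 + -1.7614i, |z|^2 = 5.7456
Escaped at iteration 8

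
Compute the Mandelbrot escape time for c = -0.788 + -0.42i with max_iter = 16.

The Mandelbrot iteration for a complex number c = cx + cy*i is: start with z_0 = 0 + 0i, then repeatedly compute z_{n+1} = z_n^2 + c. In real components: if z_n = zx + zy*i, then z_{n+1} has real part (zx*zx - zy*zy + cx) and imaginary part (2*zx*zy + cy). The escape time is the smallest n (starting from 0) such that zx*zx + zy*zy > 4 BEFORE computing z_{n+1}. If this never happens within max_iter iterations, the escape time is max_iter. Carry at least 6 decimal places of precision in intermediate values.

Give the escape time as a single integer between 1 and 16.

Answer: 7

Derivation:
z_0 = 0 + 0i, c = -0.7880 + -0.4200i
Iter 1: z = -0.7880 + -0.4200i, |z|^2 = 0.7973
Iter 2: z = -0.3435 + 0.2419i, |z|^2 = 0.1765
Iter 3: z = -0.7286 + -0.5862i, |z|^2 = 0.8744
Iter 4: z = -0.6008 + 0.4341i, |z|^2 = 0.5494
Iter 5: z = -0.6155 + -0.9417i, |z|^2 = 1.2656
Iter 6: z = -1.2959 + 0.7392i, |z|^2 = 2.2257
Iter 7: z = 0.3448 + -2.3358i, |z|^2 = 5.5749
Escaped at iteration 7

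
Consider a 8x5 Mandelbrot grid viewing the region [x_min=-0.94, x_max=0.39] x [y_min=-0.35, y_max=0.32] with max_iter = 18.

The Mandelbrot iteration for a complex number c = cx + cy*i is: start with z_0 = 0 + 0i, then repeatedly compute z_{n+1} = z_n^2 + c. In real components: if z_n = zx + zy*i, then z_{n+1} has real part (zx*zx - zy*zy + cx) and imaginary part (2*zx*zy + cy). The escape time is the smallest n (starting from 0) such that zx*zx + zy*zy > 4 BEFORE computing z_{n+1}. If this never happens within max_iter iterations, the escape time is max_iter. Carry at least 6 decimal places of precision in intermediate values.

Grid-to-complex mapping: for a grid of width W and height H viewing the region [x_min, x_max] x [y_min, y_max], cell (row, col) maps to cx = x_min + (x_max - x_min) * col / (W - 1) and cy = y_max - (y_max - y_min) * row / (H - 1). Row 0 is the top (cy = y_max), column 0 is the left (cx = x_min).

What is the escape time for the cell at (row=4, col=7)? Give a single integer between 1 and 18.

z_0 = 0 + 0i, c = 0.3900 + -0.3500i
Iter 1: z = 0.3900 + -0.3500i, |z|^2 = 0.2746
Iter 2: z = 0.4196 + -0.6230i, |z|^2 = 0.5642
Iter 3: z = 0.1779 + -0.8728i, |z|^2 = 0.7935
Iter 4: z = -0.3402 + -0.6606i, |z|^2 = 0.5521
Iter 5: z = 0.0693 + 0.0994i, |z|^2 = 0.0147
Iter 6: z = 0.3849 + -0.3362i, |z|^2 = 0.2612
Iter 7: z = 0.4251 + -0.6088i, |z|^2 = 0.5514
Iter 8: z = 0.2000 + -0.8677i, |z|^2 = 0.7928
Iter 9: z = -0.3228 + -0.6971i, |z|^2 = 0.5902
Iter 10: z = 0.0082 + 0.1001i, |z|^2 = 0.0101
Iter 11: z = 0.3801 + -0.3484i, |z|^2 = 0.2658
Iter 12: z = 0.4131 + -0.6148i, |z|^2 = 0.5486
Iter 13: z = 0.1827 + -0.8579i, |z|^2 = 0.7694
Iter 14: z = -0.3127 + -0.6634i, |z|^2 = 0.5379
Iter 15: z = 0.0476 + 0.0649i, |z|^2 = 0.0065
Iter 16: z = 0.3881 + -0.3438i, |z|^2 = 0.2688
Iter 17: z = 0.4224 + -0.6168i, |z|^2 = 0.5589

Answer: 18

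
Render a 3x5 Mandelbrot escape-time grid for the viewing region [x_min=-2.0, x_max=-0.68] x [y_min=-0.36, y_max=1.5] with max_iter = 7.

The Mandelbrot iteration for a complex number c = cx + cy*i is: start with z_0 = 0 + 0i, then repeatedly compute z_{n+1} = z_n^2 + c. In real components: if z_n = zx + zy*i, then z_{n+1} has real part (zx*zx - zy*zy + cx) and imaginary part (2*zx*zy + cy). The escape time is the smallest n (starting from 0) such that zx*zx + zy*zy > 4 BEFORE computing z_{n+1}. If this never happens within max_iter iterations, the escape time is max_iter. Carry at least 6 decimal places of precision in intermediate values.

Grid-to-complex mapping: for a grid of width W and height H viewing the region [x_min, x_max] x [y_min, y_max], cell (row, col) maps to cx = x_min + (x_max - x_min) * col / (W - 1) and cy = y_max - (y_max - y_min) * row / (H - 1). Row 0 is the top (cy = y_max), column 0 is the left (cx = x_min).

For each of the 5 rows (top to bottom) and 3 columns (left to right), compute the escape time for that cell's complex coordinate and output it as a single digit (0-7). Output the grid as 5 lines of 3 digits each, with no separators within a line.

Answer: 112
133
137
177
167

Derivation:
(row=0, col=0): c = -2.0000 + 1.5000i → escape time 1
(row=0, col=1): c = -1.3400 + 1.5000i → escape time 1
(row=0, col=2): c = -0.6800 + 1.5000i → escape time 2
(row=1, col=0): c = -2.0000 + 1.0350i → escape time 1
(row=1, col=1): c = -1.3400 + 1.0350i → escape time 3
(row=1, col=2): c = -0.6800 + 1.0350i → escape time 3
(row=2, col=0): c = -2.0000 + 0.5700i → escape time 1
(row=2, col=1): c = -1.3400 + 0.5700i → escape time 3
(row=2, col=2): c = -0.6800 + 0.5700i → escape time 7
(row=3, col=0): c = -2.0000 + 0.1050i → escape time 1
(row=3, col=1): c = -1.3400 + 0.1050i → escape time 7
(row=3, col=2): c = -0.6800 + 0.1050i → escape time 7
(row=4, col=0): c = -2.0000 + -0.3600i → escape time 1
(row=4, col=1): c = -1.3400 + -0.3600i → escape time 6
(row=4, col=2): c = -0.6800 + -0.3600i → escape time 7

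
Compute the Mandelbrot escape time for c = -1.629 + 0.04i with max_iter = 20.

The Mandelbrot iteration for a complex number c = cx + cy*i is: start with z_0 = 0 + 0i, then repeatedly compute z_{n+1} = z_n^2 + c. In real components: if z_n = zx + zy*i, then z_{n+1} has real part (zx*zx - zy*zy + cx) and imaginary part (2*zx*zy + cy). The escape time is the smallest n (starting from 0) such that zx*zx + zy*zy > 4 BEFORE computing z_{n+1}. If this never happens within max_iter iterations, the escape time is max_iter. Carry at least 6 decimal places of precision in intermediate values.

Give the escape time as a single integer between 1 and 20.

Answer: 8

Derivation:
z_0 = 0 + 0i, c = -1.6290 + 0.0400i
Iter 1: z = -1.6290 + 0.0400i, |z|^2 = 2.6552
Iter 2: z = 1.0230 + -0.0903i, |z|^2 = 1.0548
Iter 3: z = -0.5905 + -0.1448i, |z|^2 = 0.3697
Iter 4: z = -1.3012 + 0.2110i, |z|^2 = 1.7377
Iter 5: z = 0.0197 + -0.5092i, |z|^2 = 0.2597
Iter 6: z = -1.8879 + 0.0200i, |z|^2 = 3.5645
Iter 7: z = 1.9347 + -0.0355i, |z|^2 = 3.7443
Iter 8: z = 2.1127 + -0.0972i, |z|^2 = 4.4731
Escaped at iteration 8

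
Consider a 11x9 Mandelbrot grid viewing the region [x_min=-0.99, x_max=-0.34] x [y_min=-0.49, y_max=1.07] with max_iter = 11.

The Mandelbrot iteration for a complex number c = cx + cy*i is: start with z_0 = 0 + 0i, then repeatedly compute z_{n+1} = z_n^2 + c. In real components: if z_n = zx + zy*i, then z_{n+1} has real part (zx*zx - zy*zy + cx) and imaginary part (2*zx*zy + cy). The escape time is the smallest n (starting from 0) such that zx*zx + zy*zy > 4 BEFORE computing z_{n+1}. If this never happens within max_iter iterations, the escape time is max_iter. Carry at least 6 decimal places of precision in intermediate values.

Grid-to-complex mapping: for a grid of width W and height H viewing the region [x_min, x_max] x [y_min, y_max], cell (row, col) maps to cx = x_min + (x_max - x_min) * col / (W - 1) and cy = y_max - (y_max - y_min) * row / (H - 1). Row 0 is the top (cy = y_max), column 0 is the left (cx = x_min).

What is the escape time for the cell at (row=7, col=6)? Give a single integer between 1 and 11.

z_0 = 0 + 0i, c = -0.6000 + -0.2950i
Iter 1: z = -0.6000 + -0.2950i, |z|^2 = 0.4470
Iter 2: z = -0.3270 + 0.0590i, |z|^2 = 0.1104
Iter 3: z = -0.4965 + -0.3336i, |z|^2 = 0.3578
Iter 4: z = -0.4647 + 0.0363i, |z|^2 = 0.2173
Iter 5: z = -0.3853 + -0.3287i, |z|^2 = 0.2565
Iter 6: z = -0.5596 + -0.0417i, |z|^2 = 0.3149
Iter 7: z = -0.2886 + -0.2484i, |z|^2 = 0.1450
Iter 8: z = -0.5784 + -0.1516i, |z|^2 = 0.3575
Iter 9: z = -0.2885 + -0.1196i, |z|^2 = 0.0975
Iter 10: z = -0.5311 + -0.2260i, |z|^2 = 0.3331

Answer: 11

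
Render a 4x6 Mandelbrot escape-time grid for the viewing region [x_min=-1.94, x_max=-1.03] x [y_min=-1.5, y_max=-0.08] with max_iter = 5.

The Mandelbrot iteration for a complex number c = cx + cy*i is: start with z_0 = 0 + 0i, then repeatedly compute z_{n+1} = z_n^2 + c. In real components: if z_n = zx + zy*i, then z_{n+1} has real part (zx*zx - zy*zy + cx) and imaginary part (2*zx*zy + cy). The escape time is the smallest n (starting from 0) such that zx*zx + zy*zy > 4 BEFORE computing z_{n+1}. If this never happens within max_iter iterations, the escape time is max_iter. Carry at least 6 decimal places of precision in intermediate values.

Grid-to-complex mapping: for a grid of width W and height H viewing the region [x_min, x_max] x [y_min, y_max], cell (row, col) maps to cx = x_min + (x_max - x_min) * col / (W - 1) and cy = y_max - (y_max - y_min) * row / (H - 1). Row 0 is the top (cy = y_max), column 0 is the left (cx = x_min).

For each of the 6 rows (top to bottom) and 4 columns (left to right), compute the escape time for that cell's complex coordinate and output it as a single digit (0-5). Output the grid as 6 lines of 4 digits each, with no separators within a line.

Answer: 4555
3455
1334
1233
1123
1112

Derivation:
(row=0, col=0): c = -1.9400 + -0.0800i → escape time 4
(row=0, col=1): c = -1.6367 + -0.0800i → escape time 5
(row=0, col=2): c = -1.3333 + -0.0800i → escape time 5
(row=0, col=3): c = -1.0300 + -0.0800i → escape time 5
(row=1, col=0): c = -1.9400 + -0.3640i → escape time 3
(row=1, col=1): c = -1.6367 + -0.3640i → escape time 4
(row=1, col=2): c = -1.3333 + -0.3640i → escape time 5
(row=1, col=3): c = -1.0300 + -0.3640i → escape time 5
(row=2, col=0): c = -1.9400 + -0.6480i → escape time 1
(row=2, col=1): c = -1.6367 + -0.6480i → escape time 3
(row=2, col=2): c = -1.3333 + -0.6480i → escape time 3
(row=2, col=3): c = -1.0300 + -0.6480i → escape time 4
(row=3, col=0): c = -1.9400 + -0.9320i → escape time 1
(row=3, col=1): c = -1.6367 + -0.9320i → escape time 2
(row=3, col=2): c = -1.3333 + -0.9320i → escape time 3
(row=3, col=3): c = -1.0300 + -0.9320i → escape time 3
(row=4, col=0): c = -1.9400 + -1.2160i → escape time 1
(row=4, col=1): c = -1.6367 + -1.2160i → escape time 1
(row=4, col=2): c = -1.3333 + -1.2160i → escape time 2
(row=4, col=3): c = -1.0300 + -1.2160i → escape time 3
(row=5, col=0): c = -1.9400 + -1.5000i → escape time 1
(row=5, col=1): c = -1.6367 + -1.5000i → escape time 1
(row=5, col=2): c = -1.3333 + -1.5000i → escape time 1
(row=5, col=3): c = -1.0300 + -1.5000i → escape time 2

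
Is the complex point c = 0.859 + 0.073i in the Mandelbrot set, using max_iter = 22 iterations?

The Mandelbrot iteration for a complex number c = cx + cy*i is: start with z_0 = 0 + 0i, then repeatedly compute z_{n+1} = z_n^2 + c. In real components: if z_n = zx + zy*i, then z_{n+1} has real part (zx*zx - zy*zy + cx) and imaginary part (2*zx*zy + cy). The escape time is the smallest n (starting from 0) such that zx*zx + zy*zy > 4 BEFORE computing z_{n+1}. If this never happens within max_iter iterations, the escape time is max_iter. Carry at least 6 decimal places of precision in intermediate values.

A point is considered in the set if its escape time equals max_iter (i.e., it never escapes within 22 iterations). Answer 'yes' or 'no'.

z_0 = 0 + 0i, c = 0.8590 + 0.0730i
Iter 1: z = 0.8590 + 0.0730i, |z|^2 = 0.7432
Iter 2: z = 1.5916 + 0.1984i, |z|^2 = 2.5724
Iter 3: z = 3.3527 + 0.7046i, |z|^2 = 11.7368
Escaped at iteration 3

Answer: no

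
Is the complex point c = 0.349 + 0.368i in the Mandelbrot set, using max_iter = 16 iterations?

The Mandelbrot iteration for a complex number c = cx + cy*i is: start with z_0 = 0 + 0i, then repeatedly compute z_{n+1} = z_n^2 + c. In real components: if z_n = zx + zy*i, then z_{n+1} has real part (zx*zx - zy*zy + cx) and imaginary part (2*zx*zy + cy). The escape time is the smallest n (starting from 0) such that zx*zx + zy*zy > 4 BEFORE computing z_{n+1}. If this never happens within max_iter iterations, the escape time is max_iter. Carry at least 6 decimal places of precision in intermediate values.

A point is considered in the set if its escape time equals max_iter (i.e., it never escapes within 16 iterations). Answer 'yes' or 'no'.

Answer: yes

Derivation:
z_0 = 0 + 0i, c = 0.3490 + 0.3680i
Iter 1: z = 0.3490 + 0.3680i, |z|^2 = 0.2572
Iter 2: z = 0.3354 + 0.6249i, |z|^2 = 0.5029
Iter 3: z = 0.0710 + 0.7871i, |z|^2 = 0.6246
Iter 4: z = -0.2655 + 0.4798i, |z|^2 = 0.3007
Iter 5: z = 0.1893 + 0.1132i, |z|^2 = 0.0486
Iter 6: z = 0.3720 + 0.4109i, |z|^2 = 0.3072
Iter 7: z = 0.3186 + 0.6737i, |z|^2 = 0.5554
Iter 8: z = -0.0034 + 0.7973i, |z|^2 = 0.6357
Iter 9: z = -0.2866 + 0.3627i, |z|^2 = 0.2137
Iter 10: z = 0.2996 + 0.1601i, |z|^2 = 0.1154
Iter 11: z = 0.4131 + 0.4639i, |z|^2 = 0.3859
Iter 12: z = 0.3044 + 0.7514i, |z|^2 = 0.6572
Iter 13: z = -0.1229 + 0.8255i, |z|^2 = 0.6965
Iter 14: z = -0.3174 + 0.1652i, |z|^2 = 0.1280
Iter 15: z = 0.4224 + 0.2632i, |z|^2 = 0.2477
Did not escape in 16 iterations → in set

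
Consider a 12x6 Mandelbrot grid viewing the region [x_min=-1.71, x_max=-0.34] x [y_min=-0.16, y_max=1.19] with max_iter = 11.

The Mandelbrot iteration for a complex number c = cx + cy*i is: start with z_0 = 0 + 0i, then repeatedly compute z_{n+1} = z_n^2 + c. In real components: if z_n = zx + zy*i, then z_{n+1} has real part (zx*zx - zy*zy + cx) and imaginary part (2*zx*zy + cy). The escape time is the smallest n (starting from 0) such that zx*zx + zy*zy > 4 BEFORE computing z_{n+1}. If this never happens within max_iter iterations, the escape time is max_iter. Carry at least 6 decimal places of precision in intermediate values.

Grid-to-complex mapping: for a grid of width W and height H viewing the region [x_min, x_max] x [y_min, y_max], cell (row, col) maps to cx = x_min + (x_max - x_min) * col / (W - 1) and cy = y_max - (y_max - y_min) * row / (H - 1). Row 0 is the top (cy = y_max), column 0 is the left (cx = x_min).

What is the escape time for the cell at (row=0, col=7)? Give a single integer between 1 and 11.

z_0 = 0 + 0i, c = -0.8382 + 1.1900i
Iter 1: z = -0.8382 + 1.1900i, |z|^2 = 2.1186
Iter 2: z = -1.5517 + -0.8049i, |z|^2 = 3.0557
Iter 3: z = 0.9219 + 3.6879i, |z|^2 = 14.4504
Escaped at iteration 3

Answer: 3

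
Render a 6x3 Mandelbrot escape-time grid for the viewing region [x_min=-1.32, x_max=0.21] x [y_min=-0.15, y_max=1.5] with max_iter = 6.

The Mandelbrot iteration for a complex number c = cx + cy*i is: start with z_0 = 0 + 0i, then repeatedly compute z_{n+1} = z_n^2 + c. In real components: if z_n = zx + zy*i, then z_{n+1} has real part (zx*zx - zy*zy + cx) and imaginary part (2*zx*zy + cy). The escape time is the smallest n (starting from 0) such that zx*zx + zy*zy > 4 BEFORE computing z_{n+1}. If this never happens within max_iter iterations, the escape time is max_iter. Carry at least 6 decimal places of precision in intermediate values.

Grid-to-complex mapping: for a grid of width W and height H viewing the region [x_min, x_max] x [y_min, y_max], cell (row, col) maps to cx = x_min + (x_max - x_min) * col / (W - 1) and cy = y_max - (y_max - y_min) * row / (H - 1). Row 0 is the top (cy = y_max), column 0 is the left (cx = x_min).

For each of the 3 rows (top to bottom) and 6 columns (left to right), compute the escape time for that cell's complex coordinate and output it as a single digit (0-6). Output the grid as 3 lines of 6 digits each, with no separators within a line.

Answer: 222222
345666
666666

Derivation:
(row=0, col=0): c = -1.3200 + 1.5000i → escape time 2
(row=0, col=1): c = -1.0140 + 1.5000i → escape time 2
(row=0, col=2): c = -0.7080 + 1.5000i → escape time 2
(row=0, col=3): c = -0.4020 + 1.5000i → escape time 2
(row=0, col=4): c = -0.0960 + 1.5000i → escape time 2
(row=0, col=5): c = 0.2100 + 1.5000i → escape time 2
(row=1, col=0): c = -1.3200 + 0.6750i → escape time 3
(row=1, col=1): c = -1.0140 + 0.6750i → escape time 4
(row=1, col=2): c = -0.7080 + 0.6750i → escape time 5
(row=1, col=3): c = -0.4020 + 0.6750i → escape time 6
(row=1, col=4): c = -0.0960 + 0.6750i → escape time 6
(row=1, col=5): c = 0.2100 + 0.6750i → escape time 6
(row=2, col=0): c = -1.3200 + -0.1500i → escape time 6
(row=2, col=1): c = -1.0140 + -0.1500i → escape time 6
(row=2, col=2): c = -0.7080 + -0.1500i → escape time 6
(row=2, col=3): c = -0.4020 + -0.1500i → escape time 6
(row=2, col=4): c = -0.0960 + -0.1500i → escape time 6
(row=2, col=5): c = 0.2100 + -0.1500i → escape time 6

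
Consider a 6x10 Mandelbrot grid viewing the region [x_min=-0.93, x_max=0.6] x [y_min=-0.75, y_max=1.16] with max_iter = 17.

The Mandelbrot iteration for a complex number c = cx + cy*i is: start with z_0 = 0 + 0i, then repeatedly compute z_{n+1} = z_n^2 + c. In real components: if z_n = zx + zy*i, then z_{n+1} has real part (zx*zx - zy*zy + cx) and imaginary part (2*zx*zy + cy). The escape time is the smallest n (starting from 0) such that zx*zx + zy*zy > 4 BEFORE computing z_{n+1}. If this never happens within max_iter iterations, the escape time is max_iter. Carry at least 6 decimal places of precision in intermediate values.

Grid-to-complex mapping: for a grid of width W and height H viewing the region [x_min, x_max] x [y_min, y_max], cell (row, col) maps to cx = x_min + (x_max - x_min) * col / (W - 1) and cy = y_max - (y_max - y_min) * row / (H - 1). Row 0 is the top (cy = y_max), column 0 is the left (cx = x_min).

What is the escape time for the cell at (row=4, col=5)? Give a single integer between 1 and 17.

z_0 = 0 + 0i, c = 0.6000 + 0.3111i
Iter 1: z = 0.6000 + 0.3111i, |z|^2 = 0.4568
Iter 2: z = 0.8632 + 0.6844i, |z|^2 = 1.2136
Iter 3: z = 0.8767 + 1.4927i, |z|^2 = 2.9968
Iter 4: z = -0.8598 + 2.9284i, |z|^2 = 9.3147
Escaped at iteration 4

Answer: 4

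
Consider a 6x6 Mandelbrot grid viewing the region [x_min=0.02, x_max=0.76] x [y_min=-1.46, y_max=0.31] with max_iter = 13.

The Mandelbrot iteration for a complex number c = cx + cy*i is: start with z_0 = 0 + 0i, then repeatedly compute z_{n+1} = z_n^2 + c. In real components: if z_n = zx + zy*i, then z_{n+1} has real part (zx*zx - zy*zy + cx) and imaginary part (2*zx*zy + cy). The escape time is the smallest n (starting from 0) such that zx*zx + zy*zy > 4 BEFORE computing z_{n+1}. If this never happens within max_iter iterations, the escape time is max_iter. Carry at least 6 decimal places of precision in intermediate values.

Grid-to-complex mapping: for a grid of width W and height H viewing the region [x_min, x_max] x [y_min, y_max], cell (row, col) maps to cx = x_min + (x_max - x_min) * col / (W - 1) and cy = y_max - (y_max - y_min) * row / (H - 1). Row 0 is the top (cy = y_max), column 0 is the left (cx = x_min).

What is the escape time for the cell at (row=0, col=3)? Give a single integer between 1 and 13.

Answer: 7

Derivation:
z_0 = 0 + 0i, c = 0.4640 + 0.3100i
Iter 1: z = 0.4640 + 0.3100i, |z|^2 = 0.3114
Iter 2: z = 0.5832 + 0.5977i, |z|^2 = 0.6973
Iter 3: z = 0.4469 + 1.0071i, |z|^2 = 1.2140
Iter 4: z = -0.3506 + 1.2102i, |z|^2 = 1.5874
Iter 5: z = -0.8776 + -0.5386i, |z|^2 = 1.0602
Iter 6: z = 0.9441 + 1.2552i, |z|^2 = 2.4670
Iter 7: z = -0.2203 + 2.6802i, |z|^2 = 7.2319
Escaped at iteration 7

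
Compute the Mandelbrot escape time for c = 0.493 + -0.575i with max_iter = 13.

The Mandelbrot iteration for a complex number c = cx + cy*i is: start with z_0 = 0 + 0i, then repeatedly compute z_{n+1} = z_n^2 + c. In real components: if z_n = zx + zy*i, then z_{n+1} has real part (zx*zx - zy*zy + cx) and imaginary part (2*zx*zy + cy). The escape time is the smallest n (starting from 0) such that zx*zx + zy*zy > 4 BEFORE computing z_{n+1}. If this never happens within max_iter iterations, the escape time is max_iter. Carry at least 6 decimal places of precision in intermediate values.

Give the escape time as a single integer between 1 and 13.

z_0 = 0 + 0i, c = 0.4930 + -0.5750i
Iter 1: z = 0.4930 + -0.5750i, |z|^2 = 0.5737
Iter 2: z = 0.4054 + -1.1420i, |z|^2 = 1.4684
Iter 3: z = -0.6467 + -1.5009i, |z|^2 = 2.6710
Iter 4: z = -1.3416 + 1.3663i, |z|^2 = 3.6667
Iter 5: z = 0.4263 + -4.2411i, |z|^2 = 18.1687
Escaped at iteration 5

Answer: 5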